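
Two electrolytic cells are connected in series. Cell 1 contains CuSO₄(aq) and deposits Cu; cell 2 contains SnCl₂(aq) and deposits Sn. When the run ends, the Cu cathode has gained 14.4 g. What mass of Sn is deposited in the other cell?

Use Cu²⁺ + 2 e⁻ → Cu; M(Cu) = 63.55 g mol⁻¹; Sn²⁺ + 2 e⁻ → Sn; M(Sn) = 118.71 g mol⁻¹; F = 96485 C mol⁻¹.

n(Cu) = 14.4 / 63.55 = 0.2266 mol.
Since Cu²⁺ + 2 e⁻ → Cu, n(e⁻) passed = 2 × 0.2266 = 0.4532 mol.
Cells in series carry the same charge, so the same 0.4532 mol of electrons passes through cell 2.
Sn²⁺ + 2 e⁻ → Sn, so n(Sn) = 0.4532 / 2 = 0.2266 mol.
m(Sn) = 0.2266 × 118.71 = 26.9 g.

26.9 g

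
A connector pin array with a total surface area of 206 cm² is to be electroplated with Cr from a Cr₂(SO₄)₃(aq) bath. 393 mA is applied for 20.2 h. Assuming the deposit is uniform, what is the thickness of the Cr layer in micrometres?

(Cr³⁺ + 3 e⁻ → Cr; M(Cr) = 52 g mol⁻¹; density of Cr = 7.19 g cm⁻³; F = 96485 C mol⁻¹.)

34.7 μm

Q = I·t = 0.3930 × 72720 = 28580 C; n(e⁻) = 0.2962 mol.
n(Cr) = n(e⁻)/3 = 0.09873 mol, so m = 0.09873 × 52 = 5.134 g.
Volume = m/ρ = 5.134 / 7.19 = 0.7141 cm³.
Thickness = V/A = 0.7141 / 206 = 0.00347 cm = 34.7 μm.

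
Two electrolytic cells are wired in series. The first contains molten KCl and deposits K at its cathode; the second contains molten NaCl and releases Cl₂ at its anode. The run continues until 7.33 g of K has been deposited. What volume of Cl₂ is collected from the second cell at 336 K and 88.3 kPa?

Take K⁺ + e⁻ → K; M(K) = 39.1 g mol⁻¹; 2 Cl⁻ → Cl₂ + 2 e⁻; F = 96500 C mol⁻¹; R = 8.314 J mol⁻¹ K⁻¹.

n(K) = 7.33 / 39.1 = 0.1875 mol, so n(e⁻) = 1 × 0.1875 = 0.1875 mol.
The cells are in series, so the same 0.1875 mol of electrons passes through the second cell.
2 Cl⁻ → Cl₂ + 2 e⁻ — 2 mol e⁻ per mol Cl₂, so n(Cl₂) = 0.1875/2 = 0.09373 mol.
V = nRT/P = (0.09373 × 8.314 × 336) / (88.3 × 10³) = 0.00297 m³ = 2.97 L.

2.97 L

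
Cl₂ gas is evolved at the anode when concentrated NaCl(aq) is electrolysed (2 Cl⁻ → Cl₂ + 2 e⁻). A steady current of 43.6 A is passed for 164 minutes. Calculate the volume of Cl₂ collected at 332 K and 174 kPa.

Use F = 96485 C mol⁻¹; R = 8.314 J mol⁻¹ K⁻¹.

Q = I·t = 43.60 A × 9840.0 s = 429000 C.
n(e⁻) = Q/F = 429000 / 96485 = 4.447 mol.
2 electrons are transferred per Cl₂ molecule, so n(Cl₂) = 4.447 / 2 = 2.223 mol.
V = nRT/P = (2.223 × 8.314 × 332) / (174 × 10³ Pa) = 0.0353 m³ = 35.3 L.

35.3 L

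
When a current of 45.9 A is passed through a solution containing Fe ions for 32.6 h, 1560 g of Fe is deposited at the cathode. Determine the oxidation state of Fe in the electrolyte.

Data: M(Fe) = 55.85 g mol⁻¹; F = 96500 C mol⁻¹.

+2

Q = I·t = 45.90 A × 117360 s = 5387000 C, so n(e⁻) = 5387000/96500 = 55.82 mol.
n(Fe) deposited = 1560 / 55.85 = 27.93 mol.
Electrons per atom = n(e⁻)/n(Fe) = 55.82 / 27.93 = 2.00 ≈ 2, so the ion is Fe²⁺.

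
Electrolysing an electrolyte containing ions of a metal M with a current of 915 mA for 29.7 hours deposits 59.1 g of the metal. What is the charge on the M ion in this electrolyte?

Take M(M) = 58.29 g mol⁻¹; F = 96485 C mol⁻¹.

+1

Q = I·t = 0.9150 A × 106920 s = 97830 C, so n(e⁻) = 97830/96485 = 1.014 mol.
n(M) deposited = 59.1 / 58.29 = 1.014 mol.
Electrons per atom = n(e⁻)/n(M) = 1.014 / 1.014 = 1.00 ≈ 1, so the ion is M⁺.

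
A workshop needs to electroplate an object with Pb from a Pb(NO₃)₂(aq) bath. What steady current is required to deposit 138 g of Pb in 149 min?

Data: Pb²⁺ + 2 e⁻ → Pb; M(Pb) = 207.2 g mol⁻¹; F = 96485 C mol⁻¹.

14.4 A

n(Pb) = 138 / 207.2 = 0.6660 mol.
n(e⁻) = 2 × 0.6660 = 1.332 mol.
Q = n(e⁻)·F = 1.332 × 96485 = 128500 C.
I = Q/t = 128500 / 8940.0 s = 14.4 A.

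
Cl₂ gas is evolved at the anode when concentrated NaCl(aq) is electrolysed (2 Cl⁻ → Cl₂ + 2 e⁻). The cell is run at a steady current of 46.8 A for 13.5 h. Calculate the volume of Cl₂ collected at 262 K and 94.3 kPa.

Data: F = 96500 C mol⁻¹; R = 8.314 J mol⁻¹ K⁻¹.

272 L

Q = I·t = 46.80 A × 48600 s = 2274000 C.
n(e⁻) = Q/F = 2274000 / 96500 = 23.57 mol.
2 electrons are transferred per Cl₂ molecule, so n(Cl₂) = 23.57 / 2 = 11.78 mol.
V = nRT/P = (11.78 × 8.314 × 262) / (94.3 × 10³ Pa) = 0.272 m³ = 272 L.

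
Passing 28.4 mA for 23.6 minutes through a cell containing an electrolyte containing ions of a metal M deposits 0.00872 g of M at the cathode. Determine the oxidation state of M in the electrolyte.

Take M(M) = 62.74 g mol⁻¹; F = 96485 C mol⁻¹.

+3

Q = I·t = 0.02840 A × 1416.0 s = 40.21 C, so n(e⁻) = 40.21/96485 = 0.0004168 mol.
n(M) deposited = 0.00872 / 62.74 = 0.0001390 mol.
Electrons per atom = n(e⁻)/n(M) = 0.0004168 / 0.0001390 = 3.00 ≈ 3, so the ion is M³⁺.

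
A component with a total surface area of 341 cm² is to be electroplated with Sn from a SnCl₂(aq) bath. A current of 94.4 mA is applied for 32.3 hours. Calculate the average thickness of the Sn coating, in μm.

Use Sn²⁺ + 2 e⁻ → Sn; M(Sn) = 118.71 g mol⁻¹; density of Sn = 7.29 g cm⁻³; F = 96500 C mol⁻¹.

Q = I·t = 0.09440 × 116280 = 10980 C; n(e⁻) = 0.1137 mol.
n(Sn) = n(e⁻)/2 = 0.05687 mol, so m = 0.05687 × 118.71 = 6.752 g.
Volume = m/ρ = 6.752 / 7.29 = 0.9261 cm³.
Thickness = V/A = 0.9261 / 341 = 0.00272 cm = 27.2 μm.

27.2 μm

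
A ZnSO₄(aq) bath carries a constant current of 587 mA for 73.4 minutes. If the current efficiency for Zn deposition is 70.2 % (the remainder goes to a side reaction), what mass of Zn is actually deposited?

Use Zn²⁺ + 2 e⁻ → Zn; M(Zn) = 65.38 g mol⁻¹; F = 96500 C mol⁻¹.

0.615 g

Q = I·t = 0.5870 × 4404.0 = 2585 C.
n(e⁻) = 2585/96500 = 0.02679 mol; theoretically n(Zn) = 0.02679/2 = 0.01339 mol, m_theo = 0.8757 g.
At 70.2 % efficiency, m_actual = 0.702 × 0.8757 = 0.615 g.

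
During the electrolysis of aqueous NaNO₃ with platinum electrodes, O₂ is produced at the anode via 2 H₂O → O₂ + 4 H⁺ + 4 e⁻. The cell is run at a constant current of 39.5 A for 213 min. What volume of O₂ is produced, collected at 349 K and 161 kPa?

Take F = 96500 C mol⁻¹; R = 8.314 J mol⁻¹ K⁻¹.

Q = I·t = 39.50 A × 12780 s = 504800 C.
n(e⁻) = Q/F = 504800 / 96500 = 5.231 mol.
4 electrons are transferred per O₂ molecule, so n(O₂) = 5.231 / 4 = 1.308 mol.
V = nRT/P = (1.308 × 8.314 × 349) / (161 × 10³ Pa) = 0.0236 m³ = 23.6 L.

23.6 L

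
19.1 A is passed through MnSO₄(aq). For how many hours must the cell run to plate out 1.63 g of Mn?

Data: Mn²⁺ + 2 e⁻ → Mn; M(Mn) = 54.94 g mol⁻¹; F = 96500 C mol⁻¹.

0.0833 h

n(Mn) = m/M = 1.63 / 54.94 = 0.02967 mol.
Each Mn atom requires 2 electrons, so n(e⁻) = 2 × 0.02967 = 0.05934 mol.
Q = n(e⁻)·F = 0.05934 × 96500 = 5726 C.
t = Q/I = 5726 / 19.10 A = 299.8 s = 0.0833 h.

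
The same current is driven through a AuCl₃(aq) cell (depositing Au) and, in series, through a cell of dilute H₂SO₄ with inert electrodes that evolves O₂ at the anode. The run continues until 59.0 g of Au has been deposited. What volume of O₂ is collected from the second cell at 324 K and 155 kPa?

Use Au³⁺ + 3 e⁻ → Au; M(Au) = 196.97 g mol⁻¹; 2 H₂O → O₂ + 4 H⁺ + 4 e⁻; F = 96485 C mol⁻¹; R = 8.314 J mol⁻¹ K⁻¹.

n(Au) = 59.0 / 196.97 = 0.2995 mol, so n(e⁻) = 3 × 0.2995 = 0.8986 mol.
The cells are in series, so the same 0.8986 mol of electrons passes through the second cell.
2 H₂O → O₂ + 4 H⁺ + 4 e⁻ — 4 mol e⁻ per mol O₂, so n(O₂) = 0.8986/4 = 0.2247 mol.
V = nRT/P = (0.2247 × 8.314 × 324) / (155 × 10³) = 0.00390 m³ = 3.90 L.

3.90 L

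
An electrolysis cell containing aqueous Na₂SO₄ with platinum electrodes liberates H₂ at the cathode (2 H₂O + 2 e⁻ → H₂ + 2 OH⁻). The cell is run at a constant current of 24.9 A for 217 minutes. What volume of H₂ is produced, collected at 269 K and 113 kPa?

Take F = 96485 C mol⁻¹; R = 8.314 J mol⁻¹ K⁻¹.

33.3 L

Q = I·t = 24.90 A × 13020 s = 324200 C.
n(e⁻) = Q/F = 324200 / 96485 = 3.360 mol.
2 electrons are transferred per H₂ molecule, so n(H₂) = 3.360 / 2 = 1.680 mol.
V = nRT/P = (1.680 × 8.314 × 269) / (113 × 10³ Pa) = 0.0333 m³ = 33.3 L.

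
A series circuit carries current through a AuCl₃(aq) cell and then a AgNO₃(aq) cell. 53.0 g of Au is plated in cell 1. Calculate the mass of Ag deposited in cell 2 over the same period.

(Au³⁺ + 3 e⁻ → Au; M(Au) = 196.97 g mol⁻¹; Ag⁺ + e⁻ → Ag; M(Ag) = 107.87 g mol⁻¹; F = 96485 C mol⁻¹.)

87.1 g

n(Au) = 53.0 / 196.97 = 0.2691 mol.
Since Au³⁺ + 3 e⁻ → Au, n(e⁻) passed = 3 × 0.2691 = 0.8072 mol.
Cells in series carry the same charge, so the same 0.8072 mol of electrons passes through cell 2.
Ag⁺ + e⁻ → Ag, so n(Ag) = 0.8072 / 1 = 0.8072 mol.
m(Ag) = 0.8072 × 107.87 = 87.1 g.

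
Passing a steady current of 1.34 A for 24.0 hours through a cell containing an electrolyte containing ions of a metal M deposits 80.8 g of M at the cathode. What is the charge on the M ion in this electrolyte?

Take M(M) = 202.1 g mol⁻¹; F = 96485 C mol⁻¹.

Q = I·t = 1.340 A × 86400 s = 115800 C, so n(e⁻) = 115800/96485 = 1.200 mol.
n(M) deposited = 80.8 / 202.1 = 0.3998 mol.
Electrons per atom = n(e⁻)/n(M) = 1.200 / 0.3998 = 3.00 ≈ 3, so the ion is M³⁺.

+3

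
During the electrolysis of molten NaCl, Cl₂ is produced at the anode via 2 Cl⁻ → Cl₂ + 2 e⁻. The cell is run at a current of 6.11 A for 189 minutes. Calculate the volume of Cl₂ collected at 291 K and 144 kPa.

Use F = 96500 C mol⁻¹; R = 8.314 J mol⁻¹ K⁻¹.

Q = I·t = 6.110 A × 11340 s = 69290 C.
n(e⁻) = Q/F = 69290 / 96500 = 0.7180 mol.
2 electrons are transferred per Cl₂ molecule, so n(Cl₂) = 0.7180 / 2 = 0.3590 mol.
V = nRT/P = (0.3590 × 8.314 × 291) / (144 × 10³ Pa) = 0.00603 m³ = 6.03 L.

6.03 L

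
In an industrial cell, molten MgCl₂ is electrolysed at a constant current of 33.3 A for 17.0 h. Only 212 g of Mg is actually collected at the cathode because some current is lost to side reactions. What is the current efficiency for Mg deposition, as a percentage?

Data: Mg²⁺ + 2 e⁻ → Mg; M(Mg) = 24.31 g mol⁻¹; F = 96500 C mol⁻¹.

82.6 %

Q = I·t = 33.30 × 61200 = 2038000 C; n(e⁻) = 2038000/96500 = 21.12 mol.
Theoretical n(Mg) = n(e⁻)/2 = 10.56 mol, i.e. m_theo = 10.56 × 24.31 = 256.7 g.
Efficiency = m_actual / m_theo = 212 / 256.7 = 82.6 %.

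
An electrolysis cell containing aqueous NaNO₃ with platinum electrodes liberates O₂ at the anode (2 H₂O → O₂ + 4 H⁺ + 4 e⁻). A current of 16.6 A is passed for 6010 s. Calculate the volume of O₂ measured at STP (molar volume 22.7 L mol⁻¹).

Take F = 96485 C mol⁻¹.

5.87 L

Q = I·t = 16.60 A × 6010.0 s = 99770 C.
n(e⁻) = Q/F = 99770 / 96485 = 1.034 mol.
4 electrons are transferred per O₂ molecule, so n(O₂) = 1.034 / 4 = 0.2585 mol.
V = n × V_m = 0.2585 × 22.7 = 5.87 L.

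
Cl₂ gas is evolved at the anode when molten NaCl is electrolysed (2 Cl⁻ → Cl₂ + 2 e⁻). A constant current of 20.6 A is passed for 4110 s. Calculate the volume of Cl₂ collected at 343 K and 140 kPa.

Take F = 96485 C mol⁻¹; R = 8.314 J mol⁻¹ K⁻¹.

8.94 L

Q = I·t = 20.60 A × 4110.0 s = 84670 C.
n(e⁻) = Q/F = 84670 / 96485 = 0.8775 mol.
2 electrons are transferred per Cl₂ molecule, so n(Cl₂) = 0.8775 / 2 = 0.4388 mol.
V = nRT/P = (0.4388 × 8.314 × 343) / (140 × 10³ Pa) = 0.00894 m³ = 8.94 L.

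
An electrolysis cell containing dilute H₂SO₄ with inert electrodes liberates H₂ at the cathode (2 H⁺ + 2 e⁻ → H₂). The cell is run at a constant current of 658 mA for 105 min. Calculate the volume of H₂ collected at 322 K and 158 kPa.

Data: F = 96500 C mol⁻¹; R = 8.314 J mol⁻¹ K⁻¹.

Q = I·t = 0.6580 A × 6300.0 s = 4145 C.
n(e⁻) = Q/F = 4145 / 96500 = 0.04296 mol.
2 electrons are transferred per H₂ molecule, so n(H₂) = 0.04296 / 2 = 0.02148 mol.
V = nRT/P = (0.02148 × 8.314 × 322) / (158 × 10³ Pa) = 3.64 × 10⁻⁴ m³ = 0.364 L.

0.364 L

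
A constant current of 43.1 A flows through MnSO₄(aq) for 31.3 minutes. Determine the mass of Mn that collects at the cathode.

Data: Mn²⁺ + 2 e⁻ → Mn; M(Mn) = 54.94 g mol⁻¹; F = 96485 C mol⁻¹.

23.0 g

Q = I·t = 43.10 A × 1878.0 s = 80940 C.
n(e⁻) = Q/F = 80940 / 96485 = 0.8389 mol.
Mn²⁺ + 2 e⁻ → Mn, so n(Mn) = n(e⁻)/2 = 0.4195 mol.
m = n·M = 0.4195 × 54.94 = 23.0 g.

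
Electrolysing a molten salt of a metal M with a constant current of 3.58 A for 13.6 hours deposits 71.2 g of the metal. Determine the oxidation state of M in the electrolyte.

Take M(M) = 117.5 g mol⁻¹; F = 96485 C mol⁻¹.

+3

Q = I·t = 3.580 A × 48960 s = 175300 C, so n(e⁻) = 175300/96485 = 1.817 mol.
n(M) deposited = 71.2 / 117.5 = 0.6060 mol.
Electrons per atom = n(e⁻)/n(M) = 1.817 / 0.6060 = 3.00 ≈ 3, so the ion is M³⁺.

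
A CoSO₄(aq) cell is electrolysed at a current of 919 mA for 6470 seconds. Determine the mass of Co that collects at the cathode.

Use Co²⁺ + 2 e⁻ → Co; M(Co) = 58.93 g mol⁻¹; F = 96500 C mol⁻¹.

1.82 g

Q = I·t = 0.9190 A × 6470.0 s = 5946 C.
n(e⁻) = Q/F = 5946 / 96500 = 0.06162 mol.
Co²⁺ + 2 e⁻ → Co, so n(Co) = n(e⁻)/2 = 0.03081 mol.
m = n·M = 0.03081 × 58.93 = 1.82 g.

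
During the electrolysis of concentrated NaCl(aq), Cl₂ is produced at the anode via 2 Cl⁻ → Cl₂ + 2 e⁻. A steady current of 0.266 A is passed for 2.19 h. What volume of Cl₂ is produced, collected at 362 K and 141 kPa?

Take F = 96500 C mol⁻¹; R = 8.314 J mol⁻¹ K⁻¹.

0.232 L

Q = I·t = 0.2660 A × 7884.0 s = 2097 C.
n(e⁻) = Q/F = 2097 / 96500 = 0.02173 mol.
2 electrons are transferred per Cl₂ molecule, so n(Cl₂) = 0.02173 / 2 = 0.01087 mol.
V = nRT/P = (0.01087 × 8.314 × 362) / (141 × 10³ Pa) = 2.32 × 10⁻⁴ m³ = 0.232 L.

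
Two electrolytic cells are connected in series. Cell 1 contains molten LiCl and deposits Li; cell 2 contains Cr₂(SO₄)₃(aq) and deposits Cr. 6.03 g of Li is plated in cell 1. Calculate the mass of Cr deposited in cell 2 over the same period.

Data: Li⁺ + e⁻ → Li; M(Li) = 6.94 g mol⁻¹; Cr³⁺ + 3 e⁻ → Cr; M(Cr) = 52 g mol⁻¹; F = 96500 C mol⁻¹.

15.1 g

n(Li) = 6.03 / 6.94 = 0.8689 mol.
Since Li⁺ + e⁻ → Li, n(e⁻) passed = 1 × 0.8689 = 0.8689 mol.
Cells in series carry the same charge, so the same 0.8689 mol of electrons passes through cell 2.
Cr³⁺ + 3 e⁻ → Cr, so n(Cr) = 0.8689 / 3 = 0.2896 mol.
m(Cr) = 0.2896 × 52 = 15.1 g.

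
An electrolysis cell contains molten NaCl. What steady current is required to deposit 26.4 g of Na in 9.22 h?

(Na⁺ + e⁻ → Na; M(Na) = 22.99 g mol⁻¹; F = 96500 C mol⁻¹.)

3.34 A

n(Na) = 26.4 / 22.99 = 1.148 mol.
n(e⁻) = 1 × 1.148 = 1.148 mol.
Q = n(e⁻)·F = 1.148 × 96500 = 110800 C.
I = Q/t = 110800 / 33192 s = 3.34 A.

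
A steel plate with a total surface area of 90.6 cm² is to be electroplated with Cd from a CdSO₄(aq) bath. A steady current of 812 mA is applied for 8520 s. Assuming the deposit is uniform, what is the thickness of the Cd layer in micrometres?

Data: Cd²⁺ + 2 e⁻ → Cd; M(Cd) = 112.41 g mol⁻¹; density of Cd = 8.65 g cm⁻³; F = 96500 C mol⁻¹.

51.4 μm

Q = I·t = 0.8120 × 8520.0 = 6918 C; n(e⁻) = 0.07169 mol.
n(Cd) = n(e⁻)/2 = 0.03585 mol, so m = 0.03585 × 112.41 = 4.029 g.
Volume = m/ρ = 4.029 / 8.65 = 0.4658 cm³.
Thickness = V/A = 0.4658 / 90.6 = 0.00514 cm = 51.4 μm.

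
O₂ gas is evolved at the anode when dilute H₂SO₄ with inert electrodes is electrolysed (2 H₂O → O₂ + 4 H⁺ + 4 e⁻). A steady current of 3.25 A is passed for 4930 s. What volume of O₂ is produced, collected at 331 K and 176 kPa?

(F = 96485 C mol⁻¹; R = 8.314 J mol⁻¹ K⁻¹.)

Q = I·t = 3.250 A × 4930.0 s = 16020 C.
n(e⁻) = Q/F = 16020 / 96485 = 0.1661 mol.
4 electrons are transferred per O₂ molecule, so n(O₂) = 0.1661 / 4 = 0.04152 mol.
V = nRT/P = (0.04152 × 8.314 × 331) / (176 × 10³ Pa) = 6.49 × 10⁻⁴ m³ = 0.649 L.

0.649 L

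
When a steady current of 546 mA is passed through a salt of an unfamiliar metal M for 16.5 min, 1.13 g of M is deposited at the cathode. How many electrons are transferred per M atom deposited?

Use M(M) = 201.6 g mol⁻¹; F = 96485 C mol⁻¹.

1

Q = I·t = 0.5460 A × 990.00 s = 540.5 C, so n(e⁻) = 540.5/96485 = 0.005602 mol.
n(M) deposited = 1.13 / 201.6 = 0.005605 mol.
Electrons per atom = n(e⁻)/n(M) = 0.005602 / 0.005605 = 0.999 ≈ 1, so the ion is M⁺.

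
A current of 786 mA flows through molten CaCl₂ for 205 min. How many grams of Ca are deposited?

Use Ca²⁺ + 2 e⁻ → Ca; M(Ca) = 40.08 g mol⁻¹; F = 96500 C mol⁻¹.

Q = I·t = 0.7860 A × 12300 s = 9668 C.
n(e⁻) = Q/F = 9668 / 96500 = 0.1002 mol.
Ca²⁺ + 2 e⁻ → Ca, so n(Ca) = n(e⁻)/2 = 0.05009 mol.
m = n·M = 0.05009 × 40.08 = 2.01 g.

2.01 g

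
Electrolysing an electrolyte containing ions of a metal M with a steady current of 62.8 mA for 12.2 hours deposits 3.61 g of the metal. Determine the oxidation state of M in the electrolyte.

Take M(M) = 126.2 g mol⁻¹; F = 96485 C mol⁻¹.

+1

Q = I·t = 0.06280 A × 43920 s = 2758 C, so n(e⁻) = 2758/96485 = 0.02859 mol.
n(M) deposited = 3.61 / 126.2 = 0.02861 mol.
Electrons per atom = n(e⁻)/n(M) = 0.02859 / 0.02861 = 0.999 ≈ 1, so the ion is M⁺.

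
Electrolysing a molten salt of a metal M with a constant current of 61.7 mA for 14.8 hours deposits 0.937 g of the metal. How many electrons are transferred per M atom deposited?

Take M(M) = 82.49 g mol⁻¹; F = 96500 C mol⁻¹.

3

Q = I·t = 0.06170 A × 53280 s = 3287 C, so n(e⁻) = 3287/96500 = 0.03407 mol.
n(M) deposited = 0.937 / 82.49 = 0.01136 mol.
Electrons per atom = n(e⁻)/n(M) = 0.03407 / 0.01136 = 3.00 ≈ 3, so the ion is M³⁺.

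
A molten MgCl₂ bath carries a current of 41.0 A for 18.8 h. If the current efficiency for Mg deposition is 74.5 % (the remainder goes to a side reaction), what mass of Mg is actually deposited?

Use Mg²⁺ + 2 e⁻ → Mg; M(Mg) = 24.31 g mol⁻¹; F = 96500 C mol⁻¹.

Q = I·t = 41.00 × 67680 = 2775000 C.
n(e⁻) = 2775000/96500 = 28.76 mol; theoretically n(Mg) = 28.76/2 = 14.38 mol, m_theo = 349.5 g.
At 74.5 % efficiency, m_actual = 0.745 × 349.5 = 260 g.

260 g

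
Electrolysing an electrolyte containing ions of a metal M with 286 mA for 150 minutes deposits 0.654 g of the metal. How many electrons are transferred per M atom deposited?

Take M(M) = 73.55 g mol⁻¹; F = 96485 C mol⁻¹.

Q = I·t = 0.2860 A × 9000.0 s = 2574 C, so n(e⁻) = 2574/96485 = 0.02668 mol.
n(M) deposited = 0.654 / 73.55 = 0.008892 mol.
Electrons per atom = n(e⁻)/n(M) = 0.02668 / 0.008892 = 3.00 ≈ 3, so the ion is M³⁺.

3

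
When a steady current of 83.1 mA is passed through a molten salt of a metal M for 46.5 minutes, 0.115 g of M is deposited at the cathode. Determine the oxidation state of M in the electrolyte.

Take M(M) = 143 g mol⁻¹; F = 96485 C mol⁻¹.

Q = I·t = 0.08310 A × 2790.0 s = 231.8 C, so n(e⁻) = 231.8/96485 = 0.002403 mol.
n(M) deposited = 0.115 / 143 = 0.0008042 mol.
Electrons per atom = n(e⁻)/n(M) = 0.002403 / 0.0008042 = 2.99 ≈ 3, so the ion is M³⁺.

+3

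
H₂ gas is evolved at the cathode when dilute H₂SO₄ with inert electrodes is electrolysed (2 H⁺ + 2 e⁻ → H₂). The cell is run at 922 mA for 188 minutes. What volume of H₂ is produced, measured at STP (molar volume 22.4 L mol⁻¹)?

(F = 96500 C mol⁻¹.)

1.21 L

Q = I·t = 0.9220 A × 11280 s = 10400 C.
n(e⁻) = Q/F = 10400 / 96500 = 0.1078 mol.
2 electrons are transferred per H₂ molecule, so n(H₂) = 0.1078 / 2 = 0.05389 mol.
V = n × V_m = 0.05389 × 22.4 = 1.21 L.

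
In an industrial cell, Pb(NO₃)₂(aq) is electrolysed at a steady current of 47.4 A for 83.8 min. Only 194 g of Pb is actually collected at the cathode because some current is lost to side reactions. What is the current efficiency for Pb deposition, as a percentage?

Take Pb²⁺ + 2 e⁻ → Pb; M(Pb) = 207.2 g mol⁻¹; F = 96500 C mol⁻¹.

75.8 %

Q = I·t = 47.40 × 5028.0 = 238300 C; n(e⁻) = 238300/96500 = 2.470 mol.
Theoretical n(Pb) = n(e⁻)/2 = 1.235 mol, i.e. m_theo = 1.235 × 207.2 = 255.9 g.
Efficiency = m_actual / m_theo = 194 / 255.9 = 75.8 %.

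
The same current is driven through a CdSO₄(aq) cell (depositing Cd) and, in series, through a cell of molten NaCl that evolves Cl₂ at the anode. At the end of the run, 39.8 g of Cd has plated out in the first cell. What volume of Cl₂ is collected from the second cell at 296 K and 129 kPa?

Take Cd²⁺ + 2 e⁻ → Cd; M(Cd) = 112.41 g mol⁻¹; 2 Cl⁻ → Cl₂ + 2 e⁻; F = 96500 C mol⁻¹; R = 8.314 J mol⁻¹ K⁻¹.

n(Cd) = 39.8 / 112.41 = 0.3541 mol, so n(e⁻) = 2 × 0.3541 = 0.7081 mol.
The cells are in series, so the same 0.7081 mol of electrons passes through the second cell.
2 Cl⁻ → Cl₂ + 2 e⁻ — 2 mol e⁻ per mol Cl₂, so n(Cl₂) = 0.7081/2 = 0.3541 mol.
V = nRT/P = (0.3541 × 8.314 × 296) / (129 × 10³) = 0.00675 m³ = 6.75 L.

6.75 L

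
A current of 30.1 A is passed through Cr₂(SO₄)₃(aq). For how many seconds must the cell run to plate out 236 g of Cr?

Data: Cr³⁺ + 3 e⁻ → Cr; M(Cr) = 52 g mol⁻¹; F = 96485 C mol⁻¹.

n(Cr) = m/M = 236 / 52 = 4.538 mol.
Each Cr atom requires 3 electrons, so n(e⁻) = 3 × 4.538 = 13.62 mol.
Q = n(e⁻)·F = 13.62 × 96485 = 1314000 C.
t = Q/I = 1314000 / 30.10 A = 43640 s.

43600 s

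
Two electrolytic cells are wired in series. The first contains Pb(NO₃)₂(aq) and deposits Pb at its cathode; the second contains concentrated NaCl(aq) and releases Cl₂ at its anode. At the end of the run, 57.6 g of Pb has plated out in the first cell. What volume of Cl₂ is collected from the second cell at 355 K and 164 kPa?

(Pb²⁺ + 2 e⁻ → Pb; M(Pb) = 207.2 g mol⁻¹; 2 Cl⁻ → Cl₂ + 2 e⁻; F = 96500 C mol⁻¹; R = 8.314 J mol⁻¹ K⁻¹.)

5.00 L

n(Pb) = 57.6 / 207.2 = 0.2780 mol, so n(e⁻) = 2 × 0.2780 = 0.5560 mol.
The cells are in series, so the same 0.5560 mol of electrons passes through the second cell.
2 Cl⁻ → Cl₂ + 2 e⁻ — 2 mol e⁻ per mol Cl₂, so n(Cl₂) = 0.5560/2 = 0.2780 mol.
V = nRT/P = (0.2780 × 8.314 × 355) / (164 × 10³) = 0.00500 m³ = 5.00 L.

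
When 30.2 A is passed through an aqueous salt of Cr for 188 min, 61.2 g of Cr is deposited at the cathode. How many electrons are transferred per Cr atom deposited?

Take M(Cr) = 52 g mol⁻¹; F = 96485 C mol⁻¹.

Q = I·t = 30.20 A × 11280 s = 340700 C, so n(e⁻) = 340700/96485 = 3.531 mol.
n(Cr) deposited = 61.2 / 52 = 1.177 mol.
Electrons per atom = n(e⁻)/n(Cr) = 3.531 / 1.177 = 3.00 ≈ 3, so the ion is Cr³⁺.

3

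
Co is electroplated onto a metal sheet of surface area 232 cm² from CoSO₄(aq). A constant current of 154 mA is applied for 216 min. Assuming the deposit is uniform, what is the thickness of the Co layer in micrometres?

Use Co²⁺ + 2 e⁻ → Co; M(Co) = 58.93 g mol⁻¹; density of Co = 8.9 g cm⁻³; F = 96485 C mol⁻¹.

2.95 μm

Q = I·t = 0.1540 × 12960 = 1996 C; n(e⁻) = 0.02069 mol.
n(Co) = n(e⁻)/2 = 0.01034 mol, so m = 0.01034 × 58.93 = 0.6095 g.
Volume = m/ρ = 0.6095 / 8.9 = 0.06848 cm³.
Thickness = V/A = 0.06848 / 232 = 2.95 × 10⁻⁴ cm = 2.95 μm.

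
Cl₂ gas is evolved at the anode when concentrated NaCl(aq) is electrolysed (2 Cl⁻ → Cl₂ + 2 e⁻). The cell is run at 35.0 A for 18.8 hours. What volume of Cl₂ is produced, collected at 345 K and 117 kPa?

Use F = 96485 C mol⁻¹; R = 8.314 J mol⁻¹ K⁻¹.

301 L

Q = I·t = 35.00 A × 67680 s = 2369000 C.
n(e⁻) = Q/F = 2369000 / 96485 = 24.55 mol.
2 electrons are transferred per Cl₂ molecule, so n(Cl₂) = 24.55 / 2 = 12.28 mol.
V = nRT/P = (12.28 × 8.314 × 345) / (117 × 10³ Pa) = 0.301 m³ = 301 L.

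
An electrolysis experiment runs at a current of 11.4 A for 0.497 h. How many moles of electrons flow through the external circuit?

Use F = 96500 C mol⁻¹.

Q = I·t = 11.40 A × 1789.2 s = 20400 C.
n(e⁻) = Q/F = 20400 / 96500 = 0.211 mol.

0.211 mol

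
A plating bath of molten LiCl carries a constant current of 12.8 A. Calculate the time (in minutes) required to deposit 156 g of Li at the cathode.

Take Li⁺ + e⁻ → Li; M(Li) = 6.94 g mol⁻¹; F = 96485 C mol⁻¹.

2820 min

n(Li) = m/M = 156 / 6.94 = 22.48 mol.
Each Li atom requires 1 electron, so n(e⁻) = 1 × 22.48 = 22.48 mol.
Q = n(e⁻)·F = 22.48 × 96485 = 2169000 C.
t = Q/I = 2169000 / 12.80 A = 169400 s = 2820 min.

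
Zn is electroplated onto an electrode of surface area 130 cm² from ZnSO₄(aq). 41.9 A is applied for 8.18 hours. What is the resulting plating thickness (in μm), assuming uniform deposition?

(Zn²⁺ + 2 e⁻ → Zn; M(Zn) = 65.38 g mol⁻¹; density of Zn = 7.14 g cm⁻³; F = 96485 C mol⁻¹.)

4500 μm

Q = I·t = 41.90 × 29448 = 1234000 C; n(e⁻) = 12.79 mol.
n(Zn) = n(e⁻)/2 = 6.394 mol, so m = 6.394 × 65.38 = 418.0 g.
Volume = m/ρ = 418.0 / 7.14 = 58.55 cm³.
Thickness = V/A = 58.55 / 130 = 0.450 cm = 4500 μm.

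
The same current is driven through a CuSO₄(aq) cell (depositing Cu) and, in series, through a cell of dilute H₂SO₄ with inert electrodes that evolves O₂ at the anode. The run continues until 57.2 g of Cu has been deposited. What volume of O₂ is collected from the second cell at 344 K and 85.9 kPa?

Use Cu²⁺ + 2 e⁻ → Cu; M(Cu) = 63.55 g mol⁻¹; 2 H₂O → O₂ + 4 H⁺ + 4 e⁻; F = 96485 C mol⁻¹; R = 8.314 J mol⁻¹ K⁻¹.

n(Cu) = 57.2 / 63.55 = 0.9001 mol, so n(e⁻) = 2 × 0.9001 = 1.800 mol.
The cells are in series, so the same 1.800 mol of electrons passes through the second cell.
2 H₂O → O₂ + 4 H⁺ + 4 e⁻ — 4 mol e⁻ per mol O₂, so n(O₂) = 1.800/4 = 0.4500 mol.
V = nRT/P = (0.4500 × 8.314 × 344) / (85.9 × 10³) = 0.0150 m³ = 15.0 L.

15.0 L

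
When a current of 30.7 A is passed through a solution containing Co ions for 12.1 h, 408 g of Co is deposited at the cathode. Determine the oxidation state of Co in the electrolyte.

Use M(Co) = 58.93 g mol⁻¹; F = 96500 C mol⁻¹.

+2

Q = I·t = 30.70 A × 43560 s = 1337000 C, so n(e⁻) = 1337000/96500 = 13.86 mol.
n(Co) deposited = 408 / 58.93 = 6.923 mol.
Electrons per atom = n(e⁻)/n(Co) = 13.86 / 6.923 = 2.00 ≈ 2, so the ion is Co²⁺.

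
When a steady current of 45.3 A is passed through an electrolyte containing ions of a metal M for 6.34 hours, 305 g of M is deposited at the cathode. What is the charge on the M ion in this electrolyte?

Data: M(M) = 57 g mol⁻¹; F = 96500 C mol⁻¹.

+2

Q = I·t = 45.30 A × 22824 s = 1034000 C, so n(e⁻) = 1034000/96500 = 10.71 mol.
n(M) deposited = 305 / 57 = 5.351 mol.
Electrons per atom = n(e⁻)/n(M) = 10.71 / 5.351 = 2.00 ≈ 2, so the ion is M²⁺.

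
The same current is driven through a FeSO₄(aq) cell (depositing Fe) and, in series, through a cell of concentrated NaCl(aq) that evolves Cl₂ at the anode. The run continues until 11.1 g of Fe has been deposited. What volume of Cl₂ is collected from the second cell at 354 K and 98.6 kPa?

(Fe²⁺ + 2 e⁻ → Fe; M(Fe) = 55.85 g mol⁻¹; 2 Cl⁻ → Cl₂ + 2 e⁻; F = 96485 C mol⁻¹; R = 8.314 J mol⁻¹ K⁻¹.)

n(Fe) = 11.1 / 55.85 = 0.1987 mol, so n(e⁻) = 2 × 0.1987 = 0.3975 mol.
The cells are in series, so the same 0.3975 mol of electrons passes through the second cell.
2 Cl⁻ → Cl₂ + 2 e⁻ — 2 mol e⁻ per mol Cl₂, so n(Cl₂) = 0.3975/2 = 0.1987 mol.
V = nRT/P = (0.1987 × 8.314 × 354) / (98.6 × 10³) = 0.00593 m³ = 5.93 L.

5.93 L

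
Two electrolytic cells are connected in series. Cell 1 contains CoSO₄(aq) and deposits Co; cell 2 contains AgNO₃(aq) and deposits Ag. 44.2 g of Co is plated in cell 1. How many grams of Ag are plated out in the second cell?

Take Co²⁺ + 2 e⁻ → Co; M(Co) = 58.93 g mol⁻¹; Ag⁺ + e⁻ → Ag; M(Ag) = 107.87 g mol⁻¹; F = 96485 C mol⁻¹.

162 g

n(Co) = 44.2 / 58.93 = 0.7500 mol.
Since Co²⁺ + 2 e⁻ → Co, n(e⁻) passed = 2 × 0.7500 = 1.500 mol.
Cells in series carry the same charge, so the same 1.500 mol of electrons passes through cell 2.
Ag⁺ + e⁻ → Ag, so n(Ag) = 1.500 / 1 = 1.500 mol.
m(Ag) = 1.500 × 107.87 = 162 g.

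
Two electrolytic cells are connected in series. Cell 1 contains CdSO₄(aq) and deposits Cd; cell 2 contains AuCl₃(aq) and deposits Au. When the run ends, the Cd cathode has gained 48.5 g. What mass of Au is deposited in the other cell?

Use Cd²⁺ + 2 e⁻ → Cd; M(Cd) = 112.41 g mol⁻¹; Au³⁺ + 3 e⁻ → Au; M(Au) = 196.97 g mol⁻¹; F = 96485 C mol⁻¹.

56.7 g

n(Cd) = 48.5 / 112.41 = 0.4315 mol.
Since Cd²⁺ + 2 e⁻ → Cd, n(e⁻) passed = 2 × 0.4315 = 0.8629 mol.
Cells in series carry the same charge, so the same 0.8629 mol of electrons passes through cell 2.
Au³⁺ + 3 e⁻ → Au, so n(Au) = 0.8629 / 3 = 0.2876 mol.
m(Au) = 0.2876 × 196.97 = 56.7 g.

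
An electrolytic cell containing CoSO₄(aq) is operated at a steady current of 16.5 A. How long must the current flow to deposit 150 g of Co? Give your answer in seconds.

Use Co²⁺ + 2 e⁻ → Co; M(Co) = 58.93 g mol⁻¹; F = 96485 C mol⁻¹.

n(Co) = m/M = 150 / 58.93 = 2.545 mol.
Each Co atom requires 2 electrons, so n(e⁻) = 2 × 2.545 = 5.091 mol.
Q = n(e⁻)·F = 5.091 × 96485 = 491200 C.
t = Q/I = 491200 / 16.50 A = 29770 s.

29800 s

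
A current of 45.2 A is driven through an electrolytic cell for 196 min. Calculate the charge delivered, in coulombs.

5.32 × 10⁵ C

Q = I·t = 45.20 A × 11760 s = 5.32 × 10⁵ C.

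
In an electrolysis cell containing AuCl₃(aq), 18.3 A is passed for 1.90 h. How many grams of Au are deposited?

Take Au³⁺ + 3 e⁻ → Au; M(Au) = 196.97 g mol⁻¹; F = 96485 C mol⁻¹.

85.2 g

Q = I·t = 18.30 A × 6840.0 s = 125200 C.
n(e⁻) = Q/F = 125200 / 96485 = 1.297 mol.
Au³⁺ + 3 e⁻ → Au, so n(Au) = n(e⁻)/3 = 0.4324 mol.
m = n·M = 0.4324 × 196.97 = 85.2 g.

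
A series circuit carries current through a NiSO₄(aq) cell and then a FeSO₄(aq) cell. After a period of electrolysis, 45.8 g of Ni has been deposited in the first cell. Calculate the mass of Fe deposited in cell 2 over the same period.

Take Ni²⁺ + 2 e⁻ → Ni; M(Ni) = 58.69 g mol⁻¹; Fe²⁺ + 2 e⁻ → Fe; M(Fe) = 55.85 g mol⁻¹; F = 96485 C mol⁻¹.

n(Ni) = 45.8 / 58.69 = 0.7804 mol.
Since Ni²⁺ + 2 e⁻ → Ni, n(e⁻) passed = 2 × 0.7804 = 1.561 mol.
Cells in series carry the same charge, so the same 1.561 mol of electrons passes through cell 2.
Fe²⁺ + 2 e⁻ → Fe, so n(Fe) = 1.561 / 2 = 0.7804 mol.
m(Fe) = 0.7804 × 55.85 = 43.6 g.

43.6 g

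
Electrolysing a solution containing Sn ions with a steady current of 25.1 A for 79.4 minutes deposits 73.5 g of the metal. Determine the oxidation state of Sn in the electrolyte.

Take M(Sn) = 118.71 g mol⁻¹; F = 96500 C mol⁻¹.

Q = I·t = 25.10 A × 4764.0 s = 119600 C, so n(e⁻) = 119600/96500 = 1.239 mol.
n(Sn) deposited = 73.5 / 118.71 = 0.6192 mol.
Electrons per atom = n(e⁻)/n(Sn) = 1.239 / 0.6192 = 2.00 ≈ 2, so the ion is Sn²⁺.

+2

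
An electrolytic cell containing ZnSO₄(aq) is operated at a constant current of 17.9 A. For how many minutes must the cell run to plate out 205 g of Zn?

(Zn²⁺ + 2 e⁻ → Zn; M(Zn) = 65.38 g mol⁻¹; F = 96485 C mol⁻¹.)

563 min

n(Zn) = m/M = 205 / 65.38 = 3.136 mol.
Each Zn atom requires 2 electrons, so n(e⁻) = 2 × 3.136 = 6.271 mol.
Q = n(e⁻)·F = 6.271 × 96485 = 605100 C.
t = Q/I = 605100 / 17.90 A = 33800 s = 563 min.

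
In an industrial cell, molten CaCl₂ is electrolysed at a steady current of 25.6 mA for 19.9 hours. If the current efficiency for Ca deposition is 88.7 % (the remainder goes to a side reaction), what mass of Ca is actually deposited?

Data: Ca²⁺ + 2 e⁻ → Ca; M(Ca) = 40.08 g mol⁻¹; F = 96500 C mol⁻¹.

0.338 g

Q = I·t = 0.02560 × 71640 = 1834 C.
n(e⁻) = 1834/96500 = 0.01901 mol; theoretically n(Ca) = 0.01901/2 = 0.009503 mol, m_theo = 0.3809 g.
At 88.7 % efficiency, m_actual = 0.887 × 0.3809 = 0.338 g.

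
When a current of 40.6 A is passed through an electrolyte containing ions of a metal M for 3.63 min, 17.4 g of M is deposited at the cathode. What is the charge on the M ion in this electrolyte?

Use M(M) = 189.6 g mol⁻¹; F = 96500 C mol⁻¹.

+1

Q = I·t = 40.60 A × 217.80 s = 8843 C, so n(e⁻) = 8843/96500 = 0.09163 mol.
n(M) deposited = 17.4 / 189.6 = 0.09177 mol.
Electrons per atom = n(e⁻)/n(M) = 0.09163 / 0.09177 = 0.998 ≈ 1, so the ion is M⁺.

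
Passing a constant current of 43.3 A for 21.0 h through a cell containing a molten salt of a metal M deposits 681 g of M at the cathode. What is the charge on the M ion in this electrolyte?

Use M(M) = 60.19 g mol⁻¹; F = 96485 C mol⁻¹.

Q = I·t = 43.30 A × 75600 s = 3273000 C, so n(e⁻) = 3273000/96485 = 33.93 mol.
n(M) deposited = 681 / 60.19 = 11.31 mol.
Electrons per atom = n(e⁻)/n(M) = 33.93 / 11.31 = 3.00 ≈ 3, so the ion is M³⁺.

+3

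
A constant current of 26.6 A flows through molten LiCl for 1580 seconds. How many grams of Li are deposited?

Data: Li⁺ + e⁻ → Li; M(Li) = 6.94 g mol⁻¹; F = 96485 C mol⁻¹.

3.02 g

Q = I·t = 26.60 A × 1580.0 s = 42030 C.
n(e⁻) = Q/F = 42030 / 96485 = 0.4356 mol.
Li⁺ + e⁻ → Li, so n(Li) = n(e⁻)/1 = 0.4356 mol.
m = n·M = 0.4356 × 6.94 = 3.02 g.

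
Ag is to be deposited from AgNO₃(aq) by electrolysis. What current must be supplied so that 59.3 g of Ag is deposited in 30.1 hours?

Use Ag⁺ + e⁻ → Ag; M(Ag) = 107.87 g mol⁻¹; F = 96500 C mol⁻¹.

n(Ag) = 59.3 / 107.87 = 0.5497 mol.
n(e⁻) = 1 × 0.5497 = 0.5497 mol.
Q = n(e⁻)·F = 0.5497 × 96500 = 53050 C.
I = Q/t = 53050 / 108360 s = 0.490 A.

0.490 A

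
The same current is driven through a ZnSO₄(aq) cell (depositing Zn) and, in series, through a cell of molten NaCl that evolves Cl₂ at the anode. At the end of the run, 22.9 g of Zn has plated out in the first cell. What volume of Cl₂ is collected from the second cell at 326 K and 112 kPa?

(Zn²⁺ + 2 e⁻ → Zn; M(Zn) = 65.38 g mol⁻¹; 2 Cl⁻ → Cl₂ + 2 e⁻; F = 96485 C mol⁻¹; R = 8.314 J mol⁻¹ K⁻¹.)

8.48 L

n(Zn) = 22.9 / 65.38 = 0.3503 mol, so n(e⁻) = 2 × 0.3503 = 0.7005 mol.
The cells are in series, so the same 0.7005 mol of electrons passes through the second cell.
2 Cl⁻ → Cl₂ + 2 e⁻ — 2 mol e⁻ per mol Cl₂, so n(Cl₂) = 0.7005/2 = 0.3503 mol.
V = nRT/P = (0.3503 × 8.314 × 326) / (112 × 10³) = 0.00848 m³ = 8.48 L.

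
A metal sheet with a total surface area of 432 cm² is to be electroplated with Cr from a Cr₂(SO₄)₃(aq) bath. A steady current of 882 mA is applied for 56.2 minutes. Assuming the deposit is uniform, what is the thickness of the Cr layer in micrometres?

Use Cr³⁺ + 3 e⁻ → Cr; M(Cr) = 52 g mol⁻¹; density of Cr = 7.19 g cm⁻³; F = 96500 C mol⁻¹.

Q = I·t = 0.8820 × 3372.0 = 2974 C; n(e⁻) = 0.03082 mol.
n(Cr) = n(e⁻)/3 = 0.01027 mol, so m = 0.01027 × 52 = 0.5342 g.
Volume = m/ρ = 0.5342 / 7.19 = 0.07430 cm³.
Thickness = V/A = 0.07430 / 432 = 1.72 × 10⁻⁴ cm = 1.72 μm.

1.72 μm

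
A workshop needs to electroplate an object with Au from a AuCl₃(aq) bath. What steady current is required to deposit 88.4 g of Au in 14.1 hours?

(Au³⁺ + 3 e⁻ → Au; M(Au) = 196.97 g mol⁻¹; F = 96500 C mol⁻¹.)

2.56 A

n(Au) = 88.4 / 196.97 = 0.4488 mol.
n(e⁻) = 3 × 0.4488 = 1.346 mol.
Q = n(e⁻)·F = 1.346 × 96500 = 129900 C.
I = Q/t = 129900 / 50760 s = 2.56 A.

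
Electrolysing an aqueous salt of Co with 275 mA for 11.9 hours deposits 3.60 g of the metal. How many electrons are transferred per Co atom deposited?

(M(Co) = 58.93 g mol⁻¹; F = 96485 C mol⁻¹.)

Q = I·t = 0.2750 A × 42840 s = 11780 C, so n(e⁻) = 11780/96485 = 0.1221 mol.
n(Co) deposited = 3.60 / 58.93 = 0.06109 mol.
Electrons per atom = n(e⁻)/n(Co) = 0.1221 / 0.06109 = 2.00 ≈ 2, so the ion is Co²⁺.

2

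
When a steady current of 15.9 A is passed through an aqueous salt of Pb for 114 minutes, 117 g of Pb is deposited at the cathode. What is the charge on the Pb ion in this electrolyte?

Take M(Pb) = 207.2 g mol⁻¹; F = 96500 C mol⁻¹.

Q = I·t = 15.90 A × 6840.0 s = 108800 C, so n(e⁻) = 108800/96500 = 1.127 mol.
n(Pb) deposited = 117 / 207.2 = 0.5647 mol.
Electrons per atom = n(e⁻)/n(Pb) = 1.127 / 0.5647 = 2.00 ≈ 2, so the ion is Pb²⁺.

+2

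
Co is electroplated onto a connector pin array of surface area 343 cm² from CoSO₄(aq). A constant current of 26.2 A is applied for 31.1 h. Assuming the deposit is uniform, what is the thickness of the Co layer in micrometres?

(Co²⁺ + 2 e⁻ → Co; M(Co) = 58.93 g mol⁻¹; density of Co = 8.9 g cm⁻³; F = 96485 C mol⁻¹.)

Q = I·t = 26.20 × 111960 = 2933000 C; n(e⁻) = 30.40 mol.
n(Co) = n(e⁻)/2 = 15.20 mol, so m = 15.20 × 58.93 = 895.8 g.
Volume = m/ρ = 895.8 / 8.9 = 100.7 cm³.
Thickness = V/A = 100.7 / 343 = 0.293 cm = 2930 μm.

2930 μm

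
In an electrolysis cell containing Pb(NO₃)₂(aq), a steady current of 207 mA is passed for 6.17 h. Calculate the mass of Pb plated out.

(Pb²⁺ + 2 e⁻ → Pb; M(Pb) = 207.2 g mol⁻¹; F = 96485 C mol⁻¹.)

Q = I·t = 0.2070 A × 22212 s = 4598 C.
n(e⁻) = Q/F = 4598 / 96485 = 0.04765 mol.
Pb²⁺ + 2 e⁻ → Pb, so n(Pb) = n(e⁻)/2 = 0.02383 mol.
m = n·M = 0.02383 × 207.2 = 4.94 g.

4.94 g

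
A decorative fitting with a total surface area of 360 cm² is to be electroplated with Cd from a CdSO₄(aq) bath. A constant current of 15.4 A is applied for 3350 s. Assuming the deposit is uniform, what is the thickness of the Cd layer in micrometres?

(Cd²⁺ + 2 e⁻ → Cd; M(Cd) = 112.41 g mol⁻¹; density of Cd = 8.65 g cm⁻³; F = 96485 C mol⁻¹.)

Q = I·t = 15.40 × 3350.0 = 51590 C; n(e⁻) = 0.5347 mol.
n(Cd) = n(e⁻)/2 = 0.2673 mol, so m = 0.2673 × 112.41 = 30.05 g.
Volume = m/ρ = 30.05 / 8.65 = 3.474 cm³.
Thickness = V/A = 3.474 / 360 = 0.00965 cm = 96.5 μm.

96.5 μm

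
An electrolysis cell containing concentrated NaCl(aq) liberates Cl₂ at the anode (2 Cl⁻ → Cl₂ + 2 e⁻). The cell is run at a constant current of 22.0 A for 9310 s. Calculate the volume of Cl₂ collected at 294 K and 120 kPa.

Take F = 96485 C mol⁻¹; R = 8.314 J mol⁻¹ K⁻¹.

Q = I·t = 22.00 A × 9310.0 s = 204800 C.
n(e⁻) = Q/F = 204800 / 96485 = 2.123 mol.
2 electrons are transferred per Cl₂ molecule, so n(Cl₂) = 2.123 / 2 = 1.061 mol.
V = nRT/P = (1.061 × 8.314 × 294) / (120 × 10³ Pa) = 0.0216 m³ = 21.6 L.

21.6 L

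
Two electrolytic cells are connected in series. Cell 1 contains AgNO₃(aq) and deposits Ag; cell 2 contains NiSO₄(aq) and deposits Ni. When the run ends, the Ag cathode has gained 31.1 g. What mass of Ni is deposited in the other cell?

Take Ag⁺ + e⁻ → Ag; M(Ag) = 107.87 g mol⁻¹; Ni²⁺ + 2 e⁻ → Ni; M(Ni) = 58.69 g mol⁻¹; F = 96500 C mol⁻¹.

8.46 g

n(Ag) = 31.1 / 107.87 = 0.2883 mol.
Since Ag⁺ + e⁻ → Ag, n(e⁻) passed = 1 × 0.2883 = 0.2883 mol.
Cells in series carry the same charge, so the same 0.2883 mol of electrons passes through cell 2.
Ni²⁺ + 2 e⁻ → Ni, so n(Ni) = 0.2883 / 2 = 0.1442 mol.
m(Ni) = 0.1442 × 58.69 = 8.46 g.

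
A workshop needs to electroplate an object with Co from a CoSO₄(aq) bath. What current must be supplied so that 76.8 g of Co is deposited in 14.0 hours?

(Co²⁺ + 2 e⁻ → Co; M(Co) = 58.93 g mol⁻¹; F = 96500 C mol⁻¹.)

4.99 A

n(Co) = 76.8 / 58.93 = 1.303 mol.
n(e⁻) = 2 × 1.303 = 2.606 mol.
Q = n(e⁻)·F = 2.606 × 96500 = 251500 C.
I = Q/t = 251500 / 50400 s = 4.99 A.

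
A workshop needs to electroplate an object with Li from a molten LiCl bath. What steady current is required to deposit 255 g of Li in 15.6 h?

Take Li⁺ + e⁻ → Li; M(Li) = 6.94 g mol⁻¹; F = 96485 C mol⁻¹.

n(Li) = 255 / 6.94 = 36.74 mol.
n(e⁻) = 1 × 36.74 = 36.74 mol.
Q = n(e⁻)·F = 36.74 × 96485 = 3545000 C.
I = Q/t = 3545000 / 56160 s = 63.1 A.

63.1 A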